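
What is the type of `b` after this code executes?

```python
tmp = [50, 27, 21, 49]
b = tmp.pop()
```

list.pop() returns the popped element (int here)

int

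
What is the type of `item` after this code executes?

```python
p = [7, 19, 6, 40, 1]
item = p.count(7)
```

list.count() returns int

int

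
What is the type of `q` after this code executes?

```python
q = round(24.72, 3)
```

round() with ndigits arg returns float

float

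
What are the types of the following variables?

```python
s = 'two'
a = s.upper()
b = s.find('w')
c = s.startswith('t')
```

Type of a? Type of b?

str.upper() returns str; str.find() returns int

str, int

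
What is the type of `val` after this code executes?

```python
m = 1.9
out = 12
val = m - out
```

float - int returns float (1.9 - 12 = -10.1)

float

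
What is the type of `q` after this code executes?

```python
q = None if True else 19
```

Ternary: condition is True, if branch (None) taken → NoneType

NoneType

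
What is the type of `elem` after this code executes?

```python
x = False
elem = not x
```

'not' always returns bool

bool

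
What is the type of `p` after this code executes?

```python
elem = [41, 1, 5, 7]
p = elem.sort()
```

list.sort() returns None (sorts in place)

NoneType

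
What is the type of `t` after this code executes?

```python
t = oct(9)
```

oct() returns str representation

str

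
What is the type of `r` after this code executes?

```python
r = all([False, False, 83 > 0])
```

all() returns bool

bool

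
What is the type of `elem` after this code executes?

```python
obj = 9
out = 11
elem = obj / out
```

int / int always returns float in Python 3 (9 / 11 = 0.818182)

float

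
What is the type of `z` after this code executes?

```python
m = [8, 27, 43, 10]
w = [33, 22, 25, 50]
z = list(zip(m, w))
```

list(zip(...)) returns a list of tuples

list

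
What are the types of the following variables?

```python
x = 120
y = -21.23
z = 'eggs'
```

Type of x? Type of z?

x is int; z is str

int, str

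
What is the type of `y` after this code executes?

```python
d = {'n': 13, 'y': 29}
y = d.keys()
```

.keys() returns a dict_keys view object

dict_keys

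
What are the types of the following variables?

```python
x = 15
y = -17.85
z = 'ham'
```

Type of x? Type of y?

x is int; y is float

int, float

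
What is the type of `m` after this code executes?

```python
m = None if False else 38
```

Ternary: condition is False, else branch (38) taken → int

int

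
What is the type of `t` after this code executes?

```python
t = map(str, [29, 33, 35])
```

map() returns a map iterator object

map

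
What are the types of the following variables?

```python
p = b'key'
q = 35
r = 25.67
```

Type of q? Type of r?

q is int; r is float

int, float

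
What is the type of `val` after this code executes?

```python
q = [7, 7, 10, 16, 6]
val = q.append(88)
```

list.append() returns None (mutates in place)

NoneType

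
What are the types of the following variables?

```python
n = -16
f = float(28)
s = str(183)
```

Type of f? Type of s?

f is float; s is str

float, str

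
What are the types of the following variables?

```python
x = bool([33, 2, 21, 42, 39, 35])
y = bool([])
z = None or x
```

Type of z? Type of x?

None or <bool> returns the bool; bool() returns bool

bool, bool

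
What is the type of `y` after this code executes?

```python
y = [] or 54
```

'or' returns first truthy value (54, which is int)

int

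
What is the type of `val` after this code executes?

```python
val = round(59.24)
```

round() with no ndigits arg returns int

int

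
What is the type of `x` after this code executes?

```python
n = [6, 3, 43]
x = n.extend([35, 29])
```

list.extend() returns None

NoneType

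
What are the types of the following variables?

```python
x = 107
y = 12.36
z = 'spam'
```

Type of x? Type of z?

x is int; z is str

int, str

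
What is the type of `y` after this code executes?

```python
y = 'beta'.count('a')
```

str.count() returns int

int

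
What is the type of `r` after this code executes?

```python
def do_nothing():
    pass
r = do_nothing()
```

A function with no return statement returns None

NoneType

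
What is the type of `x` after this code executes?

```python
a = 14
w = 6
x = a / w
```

int / int always returns float in Python 3 (14 / 6 = 2.33333)

float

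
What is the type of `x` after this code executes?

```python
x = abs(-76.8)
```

abs() of float returns float

float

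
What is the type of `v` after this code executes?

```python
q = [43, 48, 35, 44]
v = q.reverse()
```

list.reverse() returns None

NoneType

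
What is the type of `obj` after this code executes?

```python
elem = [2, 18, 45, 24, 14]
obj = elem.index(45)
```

list.index() returns int

int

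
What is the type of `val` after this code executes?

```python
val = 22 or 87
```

'or' returns the first truthy value (22, which is int)

int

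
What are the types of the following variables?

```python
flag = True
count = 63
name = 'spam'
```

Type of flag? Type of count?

flag is bool; count is int

bool, int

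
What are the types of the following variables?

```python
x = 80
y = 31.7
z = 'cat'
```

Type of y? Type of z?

y is float; z is str

float, str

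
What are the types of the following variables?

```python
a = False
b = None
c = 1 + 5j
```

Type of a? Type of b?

a is bool; b is NoneType

bool, NoneType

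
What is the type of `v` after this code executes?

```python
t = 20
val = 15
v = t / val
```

int / int always returns float in Python 3 (20 / 15 = 1.33333)

float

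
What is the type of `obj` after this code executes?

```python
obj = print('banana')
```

print() returns None

NoneType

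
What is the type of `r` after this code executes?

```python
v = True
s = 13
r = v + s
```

bool + int returns int (True is 1, so 1 + 13 = 14)

int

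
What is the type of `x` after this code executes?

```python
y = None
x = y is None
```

'is' comparison returns bool

bool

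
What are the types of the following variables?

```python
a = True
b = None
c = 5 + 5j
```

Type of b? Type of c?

b is NoneType; c is complex

NoneType, complex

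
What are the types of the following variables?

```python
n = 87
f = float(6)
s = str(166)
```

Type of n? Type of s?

n is int; s is str

int, str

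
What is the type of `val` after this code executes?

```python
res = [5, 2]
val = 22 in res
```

'in' operator returns bool

bool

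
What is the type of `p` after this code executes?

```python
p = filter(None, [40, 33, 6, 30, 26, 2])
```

filter() returns a filter iterator object

filter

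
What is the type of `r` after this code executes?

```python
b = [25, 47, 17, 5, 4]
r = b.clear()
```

list.clear() returns None

NoneType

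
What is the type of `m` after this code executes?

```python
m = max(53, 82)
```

max() of ints returns int

int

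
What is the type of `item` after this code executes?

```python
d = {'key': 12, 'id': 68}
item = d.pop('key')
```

dict.pop() returns the value (int)

int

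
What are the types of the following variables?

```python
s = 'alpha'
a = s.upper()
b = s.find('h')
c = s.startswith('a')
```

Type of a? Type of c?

str.upper() returns str; str.startswith() returns bool

str, bool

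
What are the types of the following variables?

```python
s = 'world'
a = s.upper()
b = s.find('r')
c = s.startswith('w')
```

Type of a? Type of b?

str.upper() returns str; str.find() returns int

str, int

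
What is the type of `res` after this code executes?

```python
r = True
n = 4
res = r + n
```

bool + int returns int (True is 1, so 1 + 4 = 5)

int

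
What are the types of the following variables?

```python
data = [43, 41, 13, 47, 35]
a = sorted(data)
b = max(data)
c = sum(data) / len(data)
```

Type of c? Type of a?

int / int returns float; sorted() returns list

float, list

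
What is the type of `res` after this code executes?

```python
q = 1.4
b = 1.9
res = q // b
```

float // float returns float (floor division preserves float type)

float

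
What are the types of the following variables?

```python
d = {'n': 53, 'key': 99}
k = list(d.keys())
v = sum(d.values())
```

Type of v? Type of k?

sum of int values returns int; list(...) returns list

int, list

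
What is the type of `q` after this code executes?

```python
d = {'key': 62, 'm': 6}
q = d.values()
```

.values() returns a dict_values view object

dict_values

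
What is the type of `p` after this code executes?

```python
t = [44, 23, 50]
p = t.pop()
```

list.pop() returns the popped element (int here)

int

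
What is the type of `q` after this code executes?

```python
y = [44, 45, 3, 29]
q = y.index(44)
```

list.index() returns int

int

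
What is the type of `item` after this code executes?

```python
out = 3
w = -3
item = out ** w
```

int ** negative int returns float

float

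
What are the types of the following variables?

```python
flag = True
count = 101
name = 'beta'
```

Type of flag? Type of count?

flag is bool; count is int

bool, int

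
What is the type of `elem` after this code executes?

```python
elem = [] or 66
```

'or' returns first truthy value (66, which is int)

int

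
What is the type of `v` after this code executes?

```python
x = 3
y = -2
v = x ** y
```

int ** negative int returns float

float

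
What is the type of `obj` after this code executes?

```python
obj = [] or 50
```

'or' returns first truthy value (50, which is int)

int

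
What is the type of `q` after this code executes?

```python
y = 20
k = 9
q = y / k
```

int / int always returns float in Python 3 (20 / 9 = 2.22222)

float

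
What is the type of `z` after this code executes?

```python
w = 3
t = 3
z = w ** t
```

int ** positive int returns int (3 ** 3 = 27)

int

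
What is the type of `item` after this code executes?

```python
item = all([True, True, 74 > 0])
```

all() returns bool

bool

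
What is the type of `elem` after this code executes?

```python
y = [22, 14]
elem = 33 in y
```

'in' operator returns bool

bool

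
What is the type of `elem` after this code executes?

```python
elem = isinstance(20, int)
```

isinstance() returns bool

bool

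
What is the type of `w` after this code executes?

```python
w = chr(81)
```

chr() returns str (single character)

str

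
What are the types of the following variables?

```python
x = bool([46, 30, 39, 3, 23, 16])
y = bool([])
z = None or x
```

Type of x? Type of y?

bool() returns bool; bool() returns bool

bool, bool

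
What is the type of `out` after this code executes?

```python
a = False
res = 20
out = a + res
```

bool + int returns int (False is 0, so 0 + 20 = 20)

int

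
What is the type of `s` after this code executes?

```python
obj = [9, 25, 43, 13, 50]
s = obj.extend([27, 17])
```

list.extend() returns None

NoneType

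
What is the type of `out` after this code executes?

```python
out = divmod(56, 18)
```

divmod() returns a tuple (quotient, remainder)

tuple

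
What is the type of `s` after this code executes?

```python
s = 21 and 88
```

'and' returns the last value when all truthy (88, which is int)

int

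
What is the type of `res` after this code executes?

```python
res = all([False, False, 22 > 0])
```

all() returns bool

bool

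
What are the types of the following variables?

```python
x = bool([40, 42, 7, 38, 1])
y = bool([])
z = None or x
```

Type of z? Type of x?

None or <bool> returns the bool; bool() returns bool

bool, bool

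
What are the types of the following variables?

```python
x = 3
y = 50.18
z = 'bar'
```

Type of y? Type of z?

y is float; z is str

float, str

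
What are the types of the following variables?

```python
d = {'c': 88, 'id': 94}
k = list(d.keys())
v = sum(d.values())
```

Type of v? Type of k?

sum of int values returns int; list(...) returns list

int, list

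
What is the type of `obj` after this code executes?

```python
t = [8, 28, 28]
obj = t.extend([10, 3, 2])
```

list.extend() returns None

NoneType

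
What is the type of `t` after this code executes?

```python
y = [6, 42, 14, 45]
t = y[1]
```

Indexing a list of ints returns int (y[1] = 42)

int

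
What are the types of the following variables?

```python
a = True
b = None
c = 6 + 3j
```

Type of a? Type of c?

a is bool; c is complex

bool, complex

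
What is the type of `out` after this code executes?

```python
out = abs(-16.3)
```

abs() of float returns float

float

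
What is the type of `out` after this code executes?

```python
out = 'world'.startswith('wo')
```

str.startswith() returns bool

bool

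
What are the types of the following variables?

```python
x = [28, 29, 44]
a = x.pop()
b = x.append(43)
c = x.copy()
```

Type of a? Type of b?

list.pop() returns the element (int); list.append() returns None

int, NoneType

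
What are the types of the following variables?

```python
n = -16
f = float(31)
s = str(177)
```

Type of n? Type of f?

n is int; f is float

int, float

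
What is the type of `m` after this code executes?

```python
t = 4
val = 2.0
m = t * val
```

int * float returns float (4 * 2.0 = 8.0)

float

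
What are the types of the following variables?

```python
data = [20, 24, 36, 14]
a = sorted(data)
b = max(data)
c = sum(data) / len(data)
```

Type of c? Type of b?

int / int returns float; max of ints returns int

float, int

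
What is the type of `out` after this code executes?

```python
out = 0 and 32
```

'and' returns the first falsy value (0, which is int)

int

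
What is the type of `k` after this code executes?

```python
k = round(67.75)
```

round() with no ndigits arg returns int

int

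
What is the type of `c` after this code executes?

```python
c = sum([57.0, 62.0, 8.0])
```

sum() of floats returns float

float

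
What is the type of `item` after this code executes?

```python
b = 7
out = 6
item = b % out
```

int % int returns int (7 % 6 = 1)

int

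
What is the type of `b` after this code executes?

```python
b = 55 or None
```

'or' returns first truthy value (55, int)

int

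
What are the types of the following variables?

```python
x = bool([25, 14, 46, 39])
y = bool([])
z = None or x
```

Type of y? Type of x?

bool() returns bool; bool() returns bool

bool, bool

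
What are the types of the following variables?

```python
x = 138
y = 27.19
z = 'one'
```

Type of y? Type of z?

y is float; z is str

float, str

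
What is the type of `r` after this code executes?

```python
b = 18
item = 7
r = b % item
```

int % int returns int (18 % 7 = 4)

int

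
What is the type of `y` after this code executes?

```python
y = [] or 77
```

'or' returns first truthy value (77, which is int)

int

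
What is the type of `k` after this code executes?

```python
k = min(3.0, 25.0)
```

min() of floats returns float

float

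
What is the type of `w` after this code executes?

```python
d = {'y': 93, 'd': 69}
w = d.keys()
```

.keys() returns a dict_keys view object

dict_keys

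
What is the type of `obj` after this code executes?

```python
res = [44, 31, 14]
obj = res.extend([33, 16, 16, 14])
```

list.extend() returns None

NoneType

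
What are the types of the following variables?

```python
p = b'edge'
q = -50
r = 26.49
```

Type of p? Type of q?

p is bytes; q is int

bytes, int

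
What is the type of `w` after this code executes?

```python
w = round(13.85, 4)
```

round() with ndigits arg returns float

float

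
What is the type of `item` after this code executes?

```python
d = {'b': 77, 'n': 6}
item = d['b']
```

Accessing dict[str, int] with key 'b' returns int value 77

int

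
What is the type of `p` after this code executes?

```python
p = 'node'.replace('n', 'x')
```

str.replace() returns str

str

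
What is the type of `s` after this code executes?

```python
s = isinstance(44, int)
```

isinstance() returns bool

bool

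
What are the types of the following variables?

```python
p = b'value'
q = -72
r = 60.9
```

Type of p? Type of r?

p is bytes; r is float

bytes, float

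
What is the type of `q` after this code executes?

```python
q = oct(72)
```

oct() returns str representation

str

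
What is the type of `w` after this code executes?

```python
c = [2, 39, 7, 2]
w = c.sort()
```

list.sort() returns None (sorts in place)

NoneType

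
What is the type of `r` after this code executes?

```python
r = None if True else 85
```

Ternary: condition is True, if branch (None) taken → NoneType

NoneType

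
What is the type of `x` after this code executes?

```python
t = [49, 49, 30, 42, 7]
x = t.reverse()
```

list.reverse() returns None

NoneType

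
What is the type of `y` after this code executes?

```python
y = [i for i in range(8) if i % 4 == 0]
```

A list comprehension [...] produces a list

list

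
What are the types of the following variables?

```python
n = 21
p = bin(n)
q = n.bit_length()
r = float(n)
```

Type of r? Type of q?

float() returns float; int.bit_length() returns int

float, int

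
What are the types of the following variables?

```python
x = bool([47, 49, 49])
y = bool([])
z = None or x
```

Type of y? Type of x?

bool() returns bool; bool() returns bool

bool, bool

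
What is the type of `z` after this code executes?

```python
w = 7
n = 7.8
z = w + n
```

int + float returns float (7 + 7.8 = 14.8)

float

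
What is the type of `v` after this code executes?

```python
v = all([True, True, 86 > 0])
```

all() returns bool

bool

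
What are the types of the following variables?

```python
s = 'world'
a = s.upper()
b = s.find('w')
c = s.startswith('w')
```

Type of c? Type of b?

str.startswith() returns bool; str.find() returns int

bool, int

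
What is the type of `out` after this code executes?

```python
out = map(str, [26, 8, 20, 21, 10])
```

map() returns a map iterator object

map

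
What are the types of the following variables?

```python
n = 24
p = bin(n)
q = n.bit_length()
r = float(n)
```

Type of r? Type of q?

float() returns float; int.bit_length() returns int

float, int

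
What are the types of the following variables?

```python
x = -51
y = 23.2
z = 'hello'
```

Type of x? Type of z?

x is int; z is str

int, str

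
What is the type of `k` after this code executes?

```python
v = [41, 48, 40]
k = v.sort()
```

list.sort() returns None (sorts in place)

NoneType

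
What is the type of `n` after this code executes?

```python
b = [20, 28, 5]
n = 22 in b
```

'in' operator returns bool

bool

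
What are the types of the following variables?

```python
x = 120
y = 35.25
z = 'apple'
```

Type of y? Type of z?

y is float; z is str

float, str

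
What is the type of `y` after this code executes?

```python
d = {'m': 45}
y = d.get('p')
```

dict.get() returns None when key 'p' is not found and no default given

NoneType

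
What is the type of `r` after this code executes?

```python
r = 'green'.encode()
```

str.encode() returns bytes

bytes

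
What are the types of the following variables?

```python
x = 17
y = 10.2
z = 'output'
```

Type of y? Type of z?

y is float; z is str

float, str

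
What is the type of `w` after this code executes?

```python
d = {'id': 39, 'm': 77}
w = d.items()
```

dict.items() returns a dict_items view

dict_items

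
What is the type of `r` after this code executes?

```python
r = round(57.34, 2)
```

round() with ndigits arg returns float

float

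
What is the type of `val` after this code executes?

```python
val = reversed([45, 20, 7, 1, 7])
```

reversed() on a list returns a list_reverseiterator

list_reverseiterator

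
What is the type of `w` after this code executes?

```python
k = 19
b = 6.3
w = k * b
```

int * float returns float (19 * 6.3 = 119.7)

float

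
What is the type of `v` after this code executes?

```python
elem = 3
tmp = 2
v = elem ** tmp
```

int ** positive int returns int (3 ** 2 = 9)

int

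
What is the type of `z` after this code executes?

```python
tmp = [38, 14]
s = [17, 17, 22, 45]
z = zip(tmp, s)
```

zip() returns a zip iterator object

zip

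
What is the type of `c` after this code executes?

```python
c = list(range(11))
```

list(range(...)) returns list

list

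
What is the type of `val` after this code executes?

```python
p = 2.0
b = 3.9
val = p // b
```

float // float returns float (floor division preserves float type)

float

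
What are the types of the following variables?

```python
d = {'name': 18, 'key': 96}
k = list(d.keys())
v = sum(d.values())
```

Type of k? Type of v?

list(...) returns list; sum of int values returns int

list, int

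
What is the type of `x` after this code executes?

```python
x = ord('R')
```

ord() returns int (Unicode code point)

int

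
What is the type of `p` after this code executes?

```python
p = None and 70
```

'and' returns first falsy value (None)

NoneType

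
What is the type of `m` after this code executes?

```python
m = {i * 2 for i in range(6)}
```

A set comprehension {expr for x in iterable} produces a set

set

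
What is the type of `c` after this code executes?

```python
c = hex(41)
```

hex() returns str representation

str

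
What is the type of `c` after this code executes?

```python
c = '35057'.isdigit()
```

str.isdigit() returns bool

bool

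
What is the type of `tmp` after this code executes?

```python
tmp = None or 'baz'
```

'or' with None returns the other value ('baz', str)

str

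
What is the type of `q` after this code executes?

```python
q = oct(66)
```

oct() returns str representation

str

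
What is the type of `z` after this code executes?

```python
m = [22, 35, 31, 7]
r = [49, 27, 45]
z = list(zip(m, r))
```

list(zip(...)) returns a list of tuples

list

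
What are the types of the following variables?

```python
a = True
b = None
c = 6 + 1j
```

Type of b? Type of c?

b is NoneType; c is complex

NoneType, complex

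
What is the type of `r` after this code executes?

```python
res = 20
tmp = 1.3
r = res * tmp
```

int * float returns float (20 * 1.3 = 26.0)

float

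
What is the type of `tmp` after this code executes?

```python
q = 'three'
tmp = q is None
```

'is' comparison returns bool

bool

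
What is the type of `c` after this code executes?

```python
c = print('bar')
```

print() returns None

NoneType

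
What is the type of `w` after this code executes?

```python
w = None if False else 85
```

Ternary: condition is False, else branch (85) taken → int

int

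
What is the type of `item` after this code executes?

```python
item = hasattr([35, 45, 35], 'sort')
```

hasattr() returns bool

bool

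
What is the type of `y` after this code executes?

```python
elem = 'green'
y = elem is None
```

'is' comparison returns bool

bool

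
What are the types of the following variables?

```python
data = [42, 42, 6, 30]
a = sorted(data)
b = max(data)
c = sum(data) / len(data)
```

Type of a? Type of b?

sorted() returns list; max of ints returns int

list, int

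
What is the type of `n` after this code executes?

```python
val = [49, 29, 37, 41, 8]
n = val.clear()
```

list.clear() returns None

NoneType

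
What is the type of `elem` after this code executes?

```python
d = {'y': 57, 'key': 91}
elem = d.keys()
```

.keys() returns a dict_keys view object

dict_keys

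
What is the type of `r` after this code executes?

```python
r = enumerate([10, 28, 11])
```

enumerate() returns an enumerate iterator object

enumerate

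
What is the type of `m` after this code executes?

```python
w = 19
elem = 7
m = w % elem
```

int % int returns int (19 % 7 = 5)

int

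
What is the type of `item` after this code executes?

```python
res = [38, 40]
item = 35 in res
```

'in' operator returns bool

bool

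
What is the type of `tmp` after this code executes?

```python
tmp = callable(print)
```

callable() returns bool

bool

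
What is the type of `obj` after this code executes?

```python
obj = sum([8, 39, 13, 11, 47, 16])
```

sum() of ints returns int

int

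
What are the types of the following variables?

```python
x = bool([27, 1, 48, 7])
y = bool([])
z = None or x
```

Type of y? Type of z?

bool() returns bool; None or <bool> returns the bool

bool, bool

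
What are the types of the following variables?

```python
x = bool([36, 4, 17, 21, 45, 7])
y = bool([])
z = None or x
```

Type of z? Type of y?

None or <bool> returns the bool; bool() returns bool

bool, bool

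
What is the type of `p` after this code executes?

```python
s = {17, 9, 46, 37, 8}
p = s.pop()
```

Popping from a set of ints returns int

int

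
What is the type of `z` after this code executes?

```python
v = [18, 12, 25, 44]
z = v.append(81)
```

list.append() returns None (mutates in place)

NoneType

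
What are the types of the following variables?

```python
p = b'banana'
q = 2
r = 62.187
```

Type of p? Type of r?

p is bytes; r is float

bytes, float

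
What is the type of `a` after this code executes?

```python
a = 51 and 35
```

'and' returns the last value when all truthy (35, which is int)

int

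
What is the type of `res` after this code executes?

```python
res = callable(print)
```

callable() returns bool

bool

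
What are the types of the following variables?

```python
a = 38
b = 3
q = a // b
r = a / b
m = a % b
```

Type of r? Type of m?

int / int returns float; int % int returns int

float, int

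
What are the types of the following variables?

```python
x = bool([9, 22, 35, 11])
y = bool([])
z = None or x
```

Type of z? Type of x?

None or <bool> returns the bool; bool() returns bool

bool, bool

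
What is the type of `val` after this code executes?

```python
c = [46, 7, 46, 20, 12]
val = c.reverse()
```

list.reverse() returns None

NoneType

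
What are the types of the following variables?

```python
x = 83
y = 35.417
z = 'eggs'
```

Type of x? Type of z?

x is int; z is str

int, str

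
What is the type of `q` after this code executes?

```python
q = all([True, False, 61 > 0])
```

all() returns bool

bool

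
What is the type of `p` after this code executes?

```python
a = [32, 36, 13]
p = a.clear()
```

list.clear() returns None

NoneType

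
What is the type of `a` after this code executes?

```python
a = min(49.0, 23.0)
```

min() of floats returns float

float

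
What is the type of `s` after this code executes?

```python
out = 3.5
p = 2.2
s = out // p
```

float // float returns float (floor division preserves float type)

float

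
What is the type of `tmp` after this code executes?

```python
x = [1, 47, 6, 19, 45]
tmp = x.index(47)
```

list.index() returns int

int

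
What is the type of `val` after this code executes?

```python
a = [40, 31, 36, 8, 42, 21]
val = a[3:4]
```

Slicing a list always returns a list

list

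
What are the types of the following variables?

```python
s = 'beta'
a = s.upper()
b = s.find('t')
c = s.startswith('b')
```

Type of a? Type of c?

str.upper() returns str; str.startswith() returns bool

str, bool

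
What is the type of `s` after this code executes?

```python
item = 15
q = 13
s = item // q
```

int // int returns int (15 // 13 = 1)

int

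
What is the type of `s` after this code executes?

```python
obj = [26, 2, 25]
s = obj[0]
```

Indexing a list of ints returns int (obj[0] = 26)

int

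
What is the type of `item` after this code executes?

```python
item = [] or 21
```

'or' returns first truthy value (21, which is int)

int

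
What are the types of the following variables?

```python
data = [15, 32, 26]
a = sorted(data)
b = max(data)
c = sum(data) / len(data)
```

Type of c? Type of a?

int / int returns float; sorted() returns list

float, list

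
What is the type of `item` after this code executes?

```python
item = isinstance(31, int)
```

isinstance() returns bool

bool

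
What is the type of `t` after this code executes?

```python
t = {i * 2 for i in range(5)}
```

A set comprehension {expr for x in iterable} produces a set

set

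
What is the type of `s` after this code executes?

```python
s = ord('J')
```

ord() returns int (Unicode code point)

int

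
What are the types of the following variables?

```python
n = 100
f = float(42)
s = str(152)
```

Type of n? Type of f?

n is int; f is float

int, float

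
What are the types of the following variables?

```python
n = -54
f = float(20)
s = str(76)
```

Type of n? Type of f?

n is int; f is float

int, float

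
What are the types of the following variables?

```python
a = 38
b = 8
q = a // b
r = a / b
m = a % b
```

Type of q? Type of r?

int // int returns int; int / int returns float

int, float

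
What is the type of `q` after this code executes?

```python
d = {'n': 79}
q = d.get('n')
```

dict.get() returns the value (int) when key is found

int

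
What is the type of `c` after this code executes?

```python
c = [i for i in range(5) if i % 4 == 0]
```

A list comprehension [...] produces a list

list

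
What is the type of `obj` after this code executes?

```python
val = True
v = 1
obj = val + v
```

bool + int returns int (True is 1, so 1 + 1 = 2)

int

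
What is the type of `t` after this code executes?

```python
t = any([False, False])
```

any() returns bool

bool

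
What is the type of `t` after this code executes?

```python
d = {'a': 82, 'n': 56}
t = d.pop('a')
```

dict.pop() returns the value (int)

int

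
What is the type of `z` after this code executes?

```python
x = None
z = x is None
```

'is' comparison returns bool

bool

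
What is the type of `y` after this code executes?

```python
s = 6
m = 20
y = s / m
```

int / int always returns float in Python 3 (6 / 20 = 0.3)

float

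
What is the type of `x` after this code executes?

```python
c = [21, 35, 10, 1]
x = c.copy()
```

list.copy() returns list

list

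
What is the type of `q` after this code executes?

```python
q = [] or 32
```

'or' returns first truthy value (32, which is int)

int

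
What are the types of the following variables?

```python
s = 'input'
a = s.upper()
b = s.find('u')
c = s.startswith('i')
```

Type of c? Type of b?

str.startswith() returns bool; str.find() returns int

bool, int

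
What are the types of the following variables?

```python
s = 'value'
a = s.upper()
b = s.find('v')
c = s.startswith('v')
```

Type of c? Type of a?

str.startswith() returns bool; str.upper() returns str

bool, str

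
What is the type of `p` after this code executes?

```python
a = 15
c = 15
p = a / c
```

int / int always returns float in Python 3 (15 / 15 = 1)

float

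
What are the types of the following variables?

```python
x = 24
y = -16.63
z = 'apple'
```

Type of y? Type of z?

y is float; z is str

float, str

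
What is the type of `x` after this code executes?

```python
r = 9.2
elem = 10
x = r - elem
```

float - int returns float (9.2 - 10 = -0.8)

float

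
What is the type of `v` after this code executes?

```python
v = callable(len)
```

callable() returns bool

bool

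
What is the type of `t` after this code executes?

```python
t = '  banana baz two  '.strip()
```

str.strip() returns str

str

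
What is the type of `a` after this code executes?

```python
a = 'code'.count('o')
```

str.count() returns int

int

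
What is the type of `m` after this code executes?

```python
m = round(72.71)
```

round() with no ndigits arg returns int

int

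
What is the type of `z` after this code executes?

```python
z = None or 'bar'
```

'or' with None returns the other value ('bar', str)

str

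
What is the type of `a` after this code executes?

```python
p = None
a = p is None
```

'is' comparison returns bool

bool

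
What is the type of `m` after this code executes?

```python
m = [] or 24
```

'or' returns first truthy value (24, which is int)

int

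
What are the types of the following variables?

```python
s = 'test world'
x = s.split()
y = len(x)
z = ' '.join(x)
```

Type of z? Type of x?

str.join() returns str; str.split() returns list

str, list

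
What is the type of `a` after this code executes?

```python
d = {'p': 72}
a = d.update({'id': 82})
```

dict.update() returns None

NoneType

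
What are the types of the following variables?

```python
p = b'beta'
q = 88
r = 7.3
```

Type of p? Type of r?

p is bytes; r is float

bytes, float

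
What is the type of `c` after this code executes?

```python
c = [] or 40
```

'or' returns first truthy value (40, which is int)

int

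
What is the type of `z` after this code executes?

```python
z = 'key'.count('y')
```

str.count() returns int

int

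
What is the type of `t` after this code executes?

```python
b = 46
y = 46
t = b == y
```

Equality comparison returns bool

bool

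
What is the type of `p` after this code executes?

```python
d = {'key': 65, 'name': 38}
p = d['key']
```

Accessing dict[str, int] with key 'key' returns int value 65

int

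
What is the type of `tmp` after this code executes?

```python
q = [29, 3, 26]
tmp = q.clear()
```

list.clear() returns None

NoneType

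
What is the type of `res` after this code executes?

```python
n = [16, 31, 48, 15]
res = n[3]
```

Indexing a list of ints returns int (n[3] = 15)

int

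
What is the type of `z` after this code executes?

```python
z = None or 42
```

'or' with None returns the other value (42, int)

int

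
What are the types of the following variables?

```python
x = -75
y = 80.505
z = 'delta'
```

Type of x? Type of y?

x is int; y is float

int, float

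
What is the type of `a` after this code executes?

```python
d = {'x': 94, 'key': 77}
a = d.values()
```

.values() returns a dict_values view object

dict_values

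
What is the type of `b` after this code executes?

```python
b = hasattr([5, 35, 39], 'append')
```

hasattr() returns bool

bool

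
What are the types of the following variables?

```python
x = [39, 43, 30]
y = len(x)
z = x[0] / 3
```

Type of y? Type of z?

len() returns int; int / int returns float

int, float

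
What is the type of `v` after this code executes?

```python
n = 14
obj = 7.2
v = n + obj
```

int + float returns float (14 + 7.2 = 21.2)

float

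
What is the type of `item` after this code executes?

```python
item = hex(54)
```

hex() returns str representation

str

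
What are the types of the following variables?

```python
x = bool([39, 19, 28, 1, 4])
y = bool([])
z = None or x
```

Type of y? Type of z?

bool() returns bool; None or <bool> returns the bool

bool, bool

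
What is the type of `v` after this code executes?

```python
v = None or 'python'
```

'or' with None returns the other value ('python', str)

str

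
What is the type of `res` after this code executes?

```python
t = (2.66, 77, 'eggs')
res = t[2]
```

Index 2 of tuple is 'eggs' which is str

str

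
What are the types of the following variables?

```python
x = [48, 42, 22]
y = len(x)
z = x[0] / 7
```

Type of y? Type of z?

len() returns int; int / int returns float

int, float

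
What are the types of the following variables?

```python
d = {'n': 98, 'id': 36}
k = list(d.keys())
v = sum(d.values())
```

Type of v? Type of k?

sum of int values returns int; list(...) returns list

int, list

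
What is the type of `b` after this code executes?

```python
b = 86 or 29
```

'or' returns the first truthy value (86, which is int)

int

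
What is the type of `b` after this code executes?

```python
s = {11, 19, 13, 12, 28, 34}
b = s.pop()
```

Popping from a set of ints returns int

int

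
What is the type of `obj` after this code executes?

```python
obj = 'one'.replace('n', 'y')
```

str.replace() returns str

str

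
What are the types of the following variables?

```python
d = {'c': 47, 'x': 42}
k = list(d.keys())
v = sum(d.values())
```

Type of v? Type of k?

sum of int values returns int; list(...) returns list

int, list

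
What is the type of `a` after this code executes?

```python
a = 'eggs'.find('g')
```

str.find() returns int (index, or -1)

int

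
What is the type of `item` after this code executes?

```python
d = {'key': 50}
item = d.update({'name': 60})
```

dict.update() returns None

NoneType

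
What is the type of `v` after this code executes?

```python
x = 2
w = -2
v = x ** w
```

int ** negative int returns float

float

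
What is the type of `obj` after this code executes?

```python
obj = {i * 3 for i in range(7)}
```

A set comprehension {expr for x in iterable} produces a set

set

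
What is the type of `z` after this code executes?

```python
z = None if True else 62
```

Ternary: condition is True, if branch (None) taken → NoneType

NoneType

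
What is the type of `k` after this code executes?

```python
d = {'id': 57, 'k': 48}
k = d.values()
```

.values() returns a dict_values view object

dict_values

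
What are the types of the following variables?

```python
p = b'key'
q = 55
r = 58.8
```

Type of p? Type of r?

p is bytes; r is float

bytes, float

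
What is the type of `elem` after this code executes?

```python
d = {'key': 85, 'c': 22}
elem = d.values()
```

.values() returns a dict_values view object

dict_values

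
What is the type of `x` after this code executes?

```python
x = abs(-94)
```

abs() of int returns int

int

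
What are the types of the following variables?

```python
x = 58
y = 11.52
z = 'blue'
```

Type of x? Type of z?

x is int; z is str

int, str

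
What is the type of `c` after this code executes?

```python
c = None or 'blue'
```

'or' with None returns the other value ('blue', str)

str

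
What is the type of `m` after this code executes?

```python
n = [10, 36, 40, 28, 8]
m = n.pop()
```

list.pop() returns the popped element (int here)

int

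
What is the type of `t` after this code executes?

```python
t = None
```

None has type NoneType

NoneType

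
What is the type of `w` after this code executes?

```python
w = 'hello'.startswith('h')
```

str.startswith() returns bool

bool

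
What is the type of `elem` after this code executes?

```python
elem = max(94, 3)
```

max() of ints returns int

int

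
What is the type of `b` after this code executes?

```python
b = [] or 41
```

'or' returns first truthy value (41, which is int)

int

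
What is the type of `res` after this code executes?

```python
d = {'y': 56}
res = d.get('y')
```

dict.get() returns the value (int) when key is found

int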